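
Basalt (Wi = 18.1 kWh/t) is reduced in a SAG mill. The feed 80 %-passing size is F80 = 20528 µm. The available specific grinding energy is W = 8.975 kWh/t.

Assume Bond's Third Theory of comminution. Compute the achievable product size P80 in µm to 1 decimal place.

W = 10 Wi / √P80 − 10 Wi / √F80
1/√P80 = 1/√F80 + W/(10·Wi)
  = 8.9750/(10·18.1) + 1/√20528 = 0.049586 + 0.006980 = 0.056565
P80 = (1/0.056565)² = 17.6787² = 312.54 µm

P80 = 312.5 µm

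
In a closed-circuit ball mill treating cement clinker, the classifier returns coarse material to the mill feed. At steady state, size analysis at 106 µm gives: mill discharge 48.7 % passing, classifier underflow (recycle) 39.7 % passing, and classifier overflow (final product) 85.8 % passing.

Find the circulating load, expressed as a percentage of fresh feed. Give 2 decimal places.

Mass balance on the −106 µm fraction:
d + r·d = r·u + o → r(d−u) = o−d
r = (85.8 − 48.7)/(48.7 − 39.7) = 37.1/9.0 = 4.1222
CL = 100·r = 412.22 %

CL = 412.22 %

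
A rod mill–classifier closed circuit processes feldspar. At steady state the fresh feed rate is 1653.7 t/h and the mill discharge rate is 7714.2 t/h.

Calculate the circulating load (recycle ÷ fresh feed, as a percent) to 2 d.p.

Discharge = new feed + return, hence
R = M − F = 7714.2 − 1653.7 = 6060.5 t/h
CL = 100·R/F = 100·6060.5/1653.7 = 366.48 %

CL = 366.48 %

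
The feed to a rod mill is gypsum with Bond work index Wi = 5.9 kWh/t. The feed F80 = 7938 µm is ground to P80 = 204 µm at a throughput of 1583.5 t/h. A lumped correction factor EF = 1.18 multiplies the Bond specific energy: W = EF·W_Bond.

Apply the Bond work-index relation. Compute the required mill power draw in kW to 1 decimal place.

P = 6481.2 kW

Bond: W = 10·Wi·(1/√P80 − 1/√F80)
W = 10·5.9·(1/√204 − 1/√7938) = 10·5.9·(0.058790) = 3.4686 kWh/t
W_actual = 1.18 × 3.4686 = 4.0930 kWh/t
P_mill = W·ṁ = 4.0930·1583.5 = 6481.2 kW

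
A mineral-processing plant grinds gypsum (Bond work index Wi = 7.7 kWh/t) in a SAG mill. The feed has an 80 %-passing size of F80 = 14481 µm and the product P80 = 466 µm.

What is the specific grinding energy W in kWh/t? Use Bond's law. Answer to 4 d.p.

W = 10·Wi·(P80^(-½) − F80^(-½))
1/√466 = 0.046324;  1/√14481 = 0.008310
W = 10·7.7·(0.046324 − 0.008310) = 2.9271 kWh/t

W = 2.9271 kWh/t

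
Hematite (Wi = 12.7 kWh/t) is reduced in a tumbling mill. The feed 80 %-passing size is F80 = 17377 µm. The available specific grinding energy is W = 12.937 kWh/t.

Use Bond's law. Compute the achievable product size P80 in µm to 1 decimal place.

P80 = 83.5 µm

W = 10 Wi / √P80 − 10 Wi / √F80
P80^(−½) = W/(10 Wi) + F80^(−½)
  = 12.9370/(10·12.7) + 1/√17377 = 0.101866 + 0.007586 = 0.109452
P80 = (1/0.109452)² = 9.1364² = 83.47 µm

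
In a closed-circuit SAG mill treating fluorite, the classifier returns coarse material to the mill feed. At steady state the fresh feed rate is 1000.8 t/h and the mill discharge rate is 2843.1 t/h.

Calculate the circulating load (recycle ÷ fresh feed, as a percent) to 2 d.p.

Steady state: M = F + R.
R = M − F = 2843.1 − 1000.8 = 1842.3 t/h
CL = 100·R/F = 100·1842.3/1000.8 = 184.08 %

CL = 184.08 %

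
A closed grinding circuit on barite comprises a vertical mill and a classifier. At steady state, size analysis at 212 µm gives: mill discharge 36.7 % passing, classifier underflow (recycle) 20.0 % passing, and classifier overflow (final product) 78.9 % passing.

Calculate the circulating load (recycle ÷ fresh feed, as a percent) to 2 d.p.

CL = 252.69 %

Two-product formula at 212 µm:
Fd + Rd = Ru + Fo ⇒ R/F = (o−d)/(d−u)
r = (78.9 − 36.7)/(36.7 − 20.0) = 42.2/16.7 = 2.5269
CL = 100·r = 252.69 %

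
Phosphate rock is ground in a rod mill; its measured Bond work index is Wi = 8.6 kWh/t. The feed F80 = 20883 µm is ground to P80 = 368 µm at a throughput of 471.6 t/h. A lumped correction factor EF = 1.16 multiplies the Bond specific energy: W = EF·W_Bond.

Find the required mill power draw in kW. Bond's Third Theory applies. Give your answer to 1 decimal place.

W = 10·Wi·[P80^(−½) − F80^(−½)]
W = 10·8.6·(1/√368 − 1/√20883) = 10·8.6·(0.045209) = 3.8879 kWh/t
Apply correction: 3.8879 × 1.16 = 4.5100 kWh/t
Mill draw = 4.5100 × 471.6 = 2126.9 kW

P = 2126.9 kW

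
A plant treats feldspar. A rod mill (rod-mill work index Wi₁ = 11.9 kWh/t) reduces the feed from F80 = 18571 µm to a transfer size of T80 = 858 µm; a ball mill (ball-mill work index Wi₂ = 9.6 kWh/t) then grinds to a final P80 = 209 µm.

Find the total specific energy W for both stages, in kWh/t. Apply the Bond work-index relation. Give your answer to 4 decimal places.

W = 6.5524 kWh/t

W = 10·Wi·(P80^(-½) − F80^(-½))
Stage 1 (18571→858 µm, Wi₁=11.9): W₁ = 10·11.9·(0.034139 − 0.007338) = 3.1894 kWh/t
Stage 2 (858→209 µm, Wi₂=9.6): W₂ = 10·9.6·(0.069171 − 0.034139) = 3.3631 kWh/t
W = W₁ + W₂ = 3.1894 + 3.3631 = 6.5524 kWh/t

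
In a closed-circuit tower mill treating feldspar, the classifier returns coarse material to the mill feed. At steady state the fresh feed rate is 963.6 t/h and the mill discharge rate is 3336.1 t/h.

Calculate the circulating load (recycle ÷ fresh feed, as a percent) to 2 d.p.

CL = 246.21 %

Discharge = new feed + return, hence
R = M − F = 3336.1 − 963.6 = 2372.5 t/h
CL = 100·R/F = 100·2372.5/963.6 = 246.21 %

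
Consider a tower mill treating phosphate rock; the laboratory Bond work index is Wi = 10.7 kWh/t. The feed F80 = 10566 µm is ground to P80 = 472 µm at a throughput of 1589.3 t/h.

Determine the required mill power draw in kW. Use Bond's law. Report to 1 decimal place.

W_Bond = 10·Wi·(1/√P₈₀ − 1/√F₈₀)
W = 10·10.7·(1/√472 − 1/√10566) = 10·10.7·(0.036300) = 3.8841 kWh/t
P_mill = W·ṁ = 3.8841·1589.3 = 6173.0 kW

P = 6173.0 kW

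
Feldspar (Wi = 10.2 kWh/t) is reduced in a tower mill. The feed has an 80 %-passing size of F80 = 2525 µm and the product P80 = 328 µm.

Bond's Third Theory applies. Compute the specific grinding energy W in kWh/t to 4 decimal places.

Bond:  W = 10 Wi (1/√P − 1/√F)
1/√328 = 0.055216;  1/√2525 = 0.019901
W = 10·10.2·(0.055216 − 0.019901) = 3.6021 kWh/t

W = 3.6021 kWh/t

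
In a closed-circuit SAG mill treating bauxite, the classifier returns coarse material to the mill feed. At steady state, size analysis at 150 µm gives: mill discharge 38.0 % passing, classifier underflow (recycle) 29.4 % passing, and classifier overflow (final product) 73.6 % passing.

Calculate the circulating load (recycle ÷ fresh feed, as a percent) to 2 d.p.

CL = 413.95 %

Let r = R/F. Size balance at 150 µm:
d + r·d = r·u + o → r(d−u) = o−d
r = (73.6 − 38.0)/(38.0 − 29.4) = 35.6/8.6 = 4.1395
CL = 100·r = 413.95 %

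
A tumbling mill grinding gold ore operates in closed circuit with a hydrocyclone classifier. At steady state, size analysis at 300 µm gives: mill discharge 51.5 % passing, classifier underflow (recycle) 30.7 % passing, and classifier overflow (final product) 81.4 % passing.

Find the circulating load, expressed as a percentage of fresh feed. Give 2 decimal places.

Balance %-passing 300 µm (r = R/F):
d + r·d = r·u + o → r(d−u) = o−d
r = (81.4 − 51.5)/(51.5 − 30.7) = 29.9/20.8 = 1.4375
CL = 100·r = 143.75 %

CL = 143.75 %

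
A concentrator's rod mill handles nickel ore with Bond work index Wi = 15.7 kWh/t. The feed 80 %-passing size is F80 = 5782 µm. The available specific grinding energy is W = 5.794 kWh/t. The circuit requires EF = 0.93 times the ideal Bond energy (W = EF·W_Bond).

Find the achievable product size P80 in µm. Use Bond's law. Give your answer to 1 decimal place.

Bond:  W = 10 Wi (1/√P − 1/√F)
W_Bond = W / EF = 5.794 / 0.93 = 6.2301 kWh/t
⇒ 1/√P80 = W_Bond/(10 Wi) + 1/√F80
  = 6.2301/(10·15.7) + 1/√5782 = 0.039682 + 0.013151 = 0.052833
P80 = (1/0.052833)² = 18.9275² = 358.25 µm

P80 = 358.2 µm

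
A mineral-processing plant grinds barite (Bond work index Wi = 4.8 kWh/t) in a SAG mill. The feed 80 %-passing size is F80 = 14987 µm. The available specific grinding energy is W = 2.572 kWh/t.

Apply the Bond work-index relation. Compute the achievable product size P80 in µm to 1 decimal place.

W_Bond = 10·Wi·(1/√P₈₀ − 1/√F₈₀)
1/√P80 = 1/√F80 + W/(10·Wi)
  = 2.5720/(10·4.8) + 1/√14987 = 0.053583 + 0.008169 = 0.061752
P80 = (1/0.061752)² = 16.1938² = 262.24 µm

P80 = 262.2 µm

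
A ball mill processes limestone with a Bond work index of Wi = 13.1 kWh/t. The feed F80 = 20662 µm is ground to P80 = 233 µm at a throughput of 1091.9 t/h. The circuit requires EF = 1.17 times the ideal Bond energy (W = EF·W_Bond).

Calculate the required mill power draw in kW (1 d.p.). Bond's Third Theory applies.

P = 9799.6 kW

W_Bond = 10·Wi·(1/√P₈₀ − 1/√F₈₀)
W = 10·13.1·(1/√233 − 1/√20662) = 10·13.1·(0.058555) = 7.6707 kWh/t
W_actual = 1.17 × 7.6707 = 8.9748 kWh/t
Mill draw = 8.9748 × 1091.9 = 9799.6 kW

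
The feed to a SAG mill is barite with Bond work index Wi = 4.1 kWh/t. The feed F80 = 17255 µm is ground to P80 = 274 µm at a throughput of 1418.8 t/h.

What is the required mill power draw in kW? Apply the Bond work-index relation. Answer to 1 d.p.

P = 3071.4 kW

Bond: W = 10·Wi·(1/√P80 − 1/√F80)
W = 10·4.1·(1/√274 − 1/√17255) = 10·4.1·(0.052799) = 2.1648 kWh/t
Mill draw = 2.1648 × 1418.8 = 3071.4 kW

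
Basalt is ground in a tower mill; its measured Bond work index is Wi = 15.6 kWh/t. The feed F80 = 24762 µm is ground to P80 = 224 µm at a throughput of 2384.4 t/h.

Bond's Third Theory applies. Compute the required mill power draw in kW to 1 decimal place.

P = 22489.2 kW

Bond: W = 10·Wi·(1/√P80 − 1/√F80)
W = 10·15.6·(1/√224 − 1/√24762) = 10·15.6·(0.060460) = 9.4318 kWh/t
P = W·T = 9.4318·2384.4 = 22489.2 kW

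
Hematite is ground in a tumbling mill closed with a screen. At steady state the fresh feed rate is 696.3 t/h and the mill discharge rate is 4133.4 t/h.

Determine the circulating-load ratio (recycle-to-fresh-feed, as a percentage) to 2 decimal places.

CL = 493.62 %

Steady state: M = F + R.
R = M − F = 4133.4 − 696.3 = 3437.1 t/h
CL = 100·R/F = 100·3437.1/696.3 = 493.62 %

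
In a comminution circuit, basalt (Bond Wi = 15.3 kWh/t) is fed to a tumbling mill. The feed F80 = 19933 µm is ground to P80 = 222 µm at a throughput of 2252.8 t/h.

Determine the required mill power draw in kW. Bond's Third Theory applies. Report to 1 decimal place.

W = 10 Wi / √P80 − 10 Wi / √F80
W = 10·15.3·(1/√222 − 1/√19933) = 10·15.3·(0.060033) = 9.1850 kWh/t
P_mill = W·ṁ = 9.1850·2252.8 = 20692.0 kW

P = 20692.0 kW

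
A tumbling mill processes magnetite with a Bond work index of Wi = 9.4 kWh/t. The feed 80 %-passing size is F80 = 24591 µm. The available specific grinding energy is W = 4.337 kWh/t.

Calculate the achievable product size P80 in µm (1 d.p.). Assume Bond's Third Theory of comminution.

Bond: W = 10·Wi·(1/√P80 − 1/√F80)
P80^-0.5 = F80^-0.5 + W/(10 Wi)
  = 4.3370/(10·9.4) + 1/√24591 = 0.046138 + 0.006377 = 0.052515
P80 = (1/0.052515)² = 19.0421² = 362.60 µm

P80 = 362.6 µm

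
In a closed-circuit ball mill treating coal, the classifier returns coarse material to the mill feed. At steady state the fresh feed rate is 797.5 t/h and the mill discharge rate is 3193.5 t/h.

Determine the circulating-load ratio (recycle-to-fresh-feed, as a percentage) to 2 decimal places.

Mill node: discharge = fresh + recycle.
R = M − F = 3193.5 − 797.5 = 2396.0 t/h
CL = 100·R/F = 100·2396.0/797.5 = 300.44 %

CL = 300.44 %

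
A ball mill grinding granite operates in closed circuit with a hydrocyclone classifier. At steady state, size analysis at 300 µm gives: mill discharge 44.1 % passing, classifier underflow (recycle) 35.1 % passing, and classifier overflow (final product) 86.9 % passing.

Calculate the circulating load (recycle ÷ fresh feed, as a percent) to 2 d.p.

Classifier node, passing 300 µm:
d + r·d = r·u + o → r(d−u) = o−d
r = (86.9 − 44.1)/(44.1 − 35.1) = 42.8/9.0 = 4.7556
CL = 100·r = 475.56 %

CL = 475.56 %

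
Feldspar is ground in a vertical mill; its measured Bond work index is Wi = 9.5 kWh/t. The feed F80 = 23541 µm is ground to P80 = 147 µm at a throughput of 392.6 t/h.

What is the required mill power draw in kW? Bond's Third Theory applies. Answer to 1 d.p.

P = 2833.1 kW

Bond: W = 10·Wi·(1/√P80 − 1/√F80)
W = 10·9.5·(1/√147 − 1/√23541) = 10·9.5·(0.075961) = 7.2163 kWh/t
Mill draw = 7.2163 × 392.6 = 2833.1 kW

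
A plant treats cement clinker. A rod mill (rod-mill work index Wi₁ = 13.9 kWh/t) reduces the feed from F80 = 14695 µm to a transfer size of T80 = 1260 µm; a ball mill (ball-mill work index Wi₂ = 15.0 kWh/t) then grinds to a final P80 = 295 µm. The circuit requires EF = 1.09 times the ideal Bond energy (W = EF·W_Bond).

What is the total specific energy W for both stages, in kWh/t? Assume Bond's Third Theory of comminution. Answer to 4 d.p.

W = 7.9317 kWh/t

W = 10·Wi·[P80^(−½) − F80^(−½)]
Stage 1 (14695→1260 µm, Wi₁=13.9): W₁ = 10·13.9·(0.028172 − 0.008249) = 2.7692 kWh/t
Stage 2 (1260→295 µm, Wi₂=15.0): W₂ = 10·15.0·(0.058222 − 0.028172) = 4.5076 kWh/t
W = W₁ + W₂ = 2.7692 + 4.5076 = 7.2768 kWh/t
Corrected W = EF·W_Bond = 1.09·7.2768 = 7.9317 kWh/t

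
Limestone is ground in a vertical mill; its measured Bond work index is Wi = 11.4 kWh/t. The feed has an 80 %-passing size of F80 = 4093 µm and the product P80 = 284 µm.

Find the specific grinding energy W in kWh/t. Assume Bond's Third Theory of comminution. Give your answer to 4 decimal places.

W = 4.9828 kWh/t

Bond: W = 10·Wi·(1/√P80 − 1/√F80)
1/√284 = 0.059339;  1/√4093 = 0.015631
W = 10·11.4·(0.059339 − 0.015631) = 4.9828 kWh/t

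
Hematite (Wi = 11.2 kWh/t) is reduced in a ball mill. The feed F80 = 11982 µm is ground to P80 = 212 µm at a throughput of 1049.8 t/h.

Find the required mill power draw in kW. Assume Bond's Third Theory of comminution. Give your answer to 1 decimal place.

W = 10 Wi (P80^-0.5 − F80^-0.5)
W = 10·11.2·(1/√212 − 1/√11982) = 10·11.2·(0.059545) = 6.6690 kWh/t
Mill draw = 6.6690 × 1049.8 = 7001.1 kW

P = 7001.1 kW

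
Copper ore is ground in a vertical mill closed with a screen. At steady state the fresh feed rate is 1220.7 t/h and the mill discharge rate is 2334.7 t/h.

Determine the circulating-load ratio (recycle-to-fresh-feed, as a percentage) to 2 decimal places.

CL = 91.26 %

M = F + R at steady state, so:
R = M − F = 2334.7 − 1220.7 = 1114.0 t/h
CL = 100·R/F = 100·1114.0/1220.7 = 91.26 %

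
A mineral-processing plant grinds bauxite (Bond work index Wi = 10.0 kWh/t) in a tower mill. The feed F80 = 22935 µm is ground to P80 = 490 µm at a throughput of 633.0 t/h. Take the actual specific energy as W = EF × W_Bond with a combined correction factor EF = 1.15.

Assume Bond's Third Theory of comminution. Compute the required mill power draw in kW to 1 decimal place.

P = 2807.9 kW

W = 10·Wi·(P80^(-½) − F80^(-½))
W = 10·10.0·(1/√490 − 1/√22935) = 10·10.0·(0.038572) = 3.8572 kWh/t
With EF = 1.15: W = 3.8572·1.15 = 4.4358 kWh/t
P_mill = W·ṁ = 4.4358·633.0 = 2807.9 kW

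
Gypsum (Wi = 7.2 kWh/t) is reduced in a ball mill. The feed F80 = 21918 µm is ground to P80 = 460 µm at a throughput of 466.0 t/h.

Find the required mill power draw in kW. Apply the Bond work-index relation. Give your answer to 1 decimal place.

P = 1337.7 kW

W_Bond = 10·Wi·(1/√P₈₀ − 1/√F₈₀)
W = 10·7.2·(1/√460 − 1/√21918) = 10·7.2·(0.039871) = 2.8707 kWh/t
Mill draw = 2.8707 × 466.0 = 1337.7 kW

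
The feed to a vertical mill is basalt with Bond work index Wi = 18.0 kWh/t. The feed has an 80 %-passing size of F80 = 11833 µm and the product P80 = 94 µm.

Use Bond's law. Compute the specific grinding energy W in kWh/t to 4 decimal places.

W = 16.9109 kWh/t

W = 10·Wi·(P80^(-½) − F80^(-½))
1/√94 = 0.103142;  1/√11833 = 0.009193
W = 10·18.0·(0.103142 − 0.009193) = 16.9109 kWh/t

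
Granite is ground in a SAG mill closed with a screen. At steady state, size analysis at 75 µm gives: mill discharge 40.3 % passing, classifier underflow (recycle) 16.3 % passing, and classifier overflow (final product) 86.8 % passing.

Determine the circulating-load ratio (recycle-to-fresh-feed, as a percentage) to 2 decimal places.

CL = 193.75 %

Two-product formula at 75 µm:
r = (o − d)/(d − u)
r = (86.8 − 40.3)/(40.3 − 16.3) = 46.5/24.0 = 1.9375
CL = 100·r = 193.75 %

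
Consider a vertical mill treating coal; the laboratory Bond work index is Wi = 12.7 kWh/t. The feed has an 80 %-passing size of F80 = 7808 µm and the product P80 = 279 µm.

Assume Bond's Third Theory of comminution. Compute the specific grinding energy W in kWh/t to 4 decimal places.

W = 6.1660 kWh/t

W = 10 Wi / √P80 − 10 Wi / √F80
1/√279 = 0.059868;  1/√7808 = 0.011317
W = 10·12.7·(0.059868 − 0.011317) = 6.1660 kWh/t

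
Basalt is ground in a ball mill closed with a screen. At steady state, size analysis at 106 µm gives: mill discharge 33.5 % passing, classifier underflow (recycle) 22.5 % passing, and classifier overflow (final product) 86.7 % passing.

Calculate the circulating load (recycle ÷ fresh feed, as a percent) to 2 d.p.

CL = 483.64 %

Let r = R/F. Size balance at 106 µm:
(1+r)·d = r·u + o ⇒ r = (o−d)/(d−u)
r = (86.7 − 33.5)/(33.5 − 22.5) = 53.2/11.0 = 4.8364
CL = 100·r = 483.64 %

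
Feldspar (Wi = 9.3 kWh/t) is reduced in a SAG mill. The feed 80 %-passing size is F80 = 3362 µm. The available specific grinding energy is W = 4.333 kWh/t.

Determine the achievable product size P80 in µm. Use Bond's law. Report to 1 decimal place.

P80 = 245.4 µm

W = 10 Wi / √P80 − 10 Wi / √F80
⇒ 1/√P80 = W/(10 Wi) + 1/√F80
  = 4.3330/(10·9.3) + 1/√3362 = 0.046591 + 0.017247 = 0.063838
P80 = (1/0.063838)² = 15.6647² = 245.38 µm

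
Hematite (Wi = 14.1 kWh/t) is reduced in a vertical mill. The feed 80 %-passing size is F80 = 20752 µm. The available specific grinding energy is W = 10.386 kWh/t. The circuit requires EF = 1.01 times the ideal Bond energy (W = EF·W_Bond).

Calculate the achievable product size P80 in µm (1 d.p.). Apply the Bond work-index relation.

P80 = 156.8 µm

Bond: W = 10·Wi·(1/√P80 − 1/√F80)
W_Bond = W / EF = 10.386 / 1.01 = 10.2832 kWh/t
P80^(−½) = W_Bond/(10 Wi) + F80^(−½)
  = 10.2832/(10·14.1) + 1/√20752 = 0.072930 + 0.006942 = 0.079872
P80 = (1/0.079872)² = 12.5200² = 156.75 µm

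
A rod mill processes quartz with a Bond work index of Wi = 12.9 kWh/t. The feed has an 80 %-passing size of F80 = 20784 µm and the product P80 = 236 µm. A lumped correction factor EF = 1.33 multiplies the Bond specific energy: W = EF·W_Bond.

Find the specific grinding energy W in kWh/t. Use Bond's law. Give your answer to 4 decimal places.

W = 10 Wi (1/√P80 − 1/√F80)  [Bond]
1/√236 = 0.065094;  1/√20784 = 0.006936
W = 10·12.9·(0.065094 − 0.006936) = 7.5024 kWh/t
Corrected W = EF·W_Bond = 1.33·7.5024 = 9.9782 kWh/t

W = 9.9782 kWh/t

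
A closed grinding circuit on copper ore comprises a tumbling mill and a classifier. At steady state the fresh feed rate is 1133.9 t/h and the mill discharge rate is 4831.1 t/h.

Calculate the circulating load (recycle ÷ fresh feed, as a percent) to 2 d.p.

Mill node: discharge = fresh + recycle.
R = M − F = 4831.1 − 1133.9 = 3697.2 t/h
CL = 100·R/F = 100·3697.2/1133.9 = 326.06 %

CL = 326.06 %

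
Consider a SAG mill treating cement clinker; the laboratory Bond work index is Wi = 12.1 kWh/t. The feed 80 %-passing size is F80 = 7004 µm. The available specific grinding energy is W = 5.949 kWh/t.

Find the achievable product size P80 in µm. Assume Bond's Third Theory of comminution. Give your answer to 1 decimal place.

P80 = 267.7 µm

W_Bond = 10·Wi·(1/√P₈₀ − 1/√F₈₀)
P80^-0.5 = F80^-0.5 + W/(10 Wi)
  = 5.9490/(10·12.1) + 1/√7004 = 0.049165 + 0.011949 = 0.061114
P80 = (1/0.061114)² = 16.3628² = 267.74 µm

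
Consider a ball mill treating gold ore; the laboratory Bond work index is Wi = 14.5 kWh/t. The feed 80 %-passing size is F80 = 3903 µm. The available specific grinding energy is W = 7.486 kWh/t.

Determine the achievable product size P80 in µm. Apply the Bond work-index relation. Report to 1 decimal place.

P80 = 218.6 µm

W_Bond = 10·Wi·(1/√P₈₀ − 1/√F₈₀)
⇒ 1/√P80 = W/(10·Wi) + 1/√F80
  = 7.4860/(10·14.5) + 1/√3903 = 0.051628 + 0.016007 = 0.067634
P80 = (1/0.067634)² = 14.7854² = 218.61 µm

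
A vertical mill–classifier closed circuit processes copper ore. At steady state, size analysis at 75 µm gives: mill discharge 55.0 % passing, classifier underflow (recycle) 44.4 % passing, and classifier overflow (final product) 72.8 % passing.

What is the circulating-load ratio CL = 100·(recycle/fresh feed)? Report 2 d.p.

Balance %-passing 75 µm (r = R/F):
(1+r)d = ru + o → r = (o−d)/(d−u)
r = (72.8 − 55.0)/(55.0 − 44.4) = 17.8/10.6 = 1.6792
CL = 100·r = 167.92 %

CL = 167.92 %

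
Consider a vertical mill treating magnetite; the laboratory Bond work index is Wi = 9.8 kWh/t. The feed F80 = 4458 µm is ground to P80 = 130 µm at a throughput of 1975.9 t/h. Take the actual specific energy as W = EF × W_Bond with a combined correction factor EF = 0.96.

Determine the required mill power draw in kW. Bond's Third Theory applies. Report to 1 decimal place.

W = 10·Wi·(P80^(-½) − F80^(-½))
W = 10·9.8·(1/√130 − 1/√4458) = 10·9.8·(0.072729) = 7.1274 kWh/t
With EF = 0.96: W = 7.1274·0.96 = 6.8423 kWh/t
P = W·T = 6.8423·1975.9 = 13519.7 kW

P = 13519.7 kW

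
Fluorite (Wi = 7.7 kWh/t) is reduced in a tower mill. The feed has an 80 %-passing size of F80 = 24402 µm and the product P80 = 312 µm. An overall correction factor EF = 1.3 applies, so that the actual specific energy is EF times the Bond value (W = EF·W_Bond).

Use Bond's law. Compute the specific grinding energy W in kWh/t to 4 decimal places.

W = 5.0262 kWh/t

W = 10·Wi·[P80^(−½) − F80^(−½)]
1/√312 = 0.056614;  1/√24402 = 0.006402
W = 10·7.7·(0.056614 − 0.006402) = 3.8663 kWh/t
W_actual = 1.3 × 3.8663 = 5.0262 kWh/t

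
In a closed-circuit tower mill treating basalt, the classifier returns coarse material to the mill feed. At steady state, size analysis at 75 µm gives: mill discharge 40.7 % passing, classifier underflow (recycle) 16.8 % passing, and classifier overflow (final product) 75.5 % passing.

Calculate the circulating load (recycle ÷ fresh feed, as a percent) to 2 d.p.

Classifier node, passing 75 µm:
Fd + Rd = Ru + Fo ⇒ R/F = (o−d)/(d−u)
r = (75.5 − 40.7)/(40.7 − 16.8) = 34.8/23.9 = 1.4561
CL = 100·r = 145.61 %

CL = 145.61 %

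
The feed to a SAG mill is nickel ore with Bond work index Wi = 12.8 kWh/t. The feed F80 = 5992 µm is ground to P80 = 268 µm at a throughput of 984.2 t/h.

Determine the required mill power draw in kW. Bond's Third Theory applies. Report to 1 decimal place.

W = 10·Wi·[P80^(−½) − F80^(−½)]
W = 10·12.8·(1/√268 − 1/√5992) = 10·12.8·(0.048166) = 6.1653 kWh/t
Mill draw = 6.1653 × 984.2 = 6067.9 kW

P = 6067.9 kW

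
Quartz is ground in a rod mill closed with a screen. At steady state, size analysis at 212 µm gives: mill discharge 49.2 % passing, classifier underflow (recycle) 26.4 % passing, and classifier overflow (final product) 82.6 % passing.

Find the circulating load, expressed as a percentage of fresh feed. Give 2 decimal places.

CL = 146.49 %

Classifier node, passing 212 µm:
(1+r)d = ru + o → r = (o−d)/(d−u)
r = (82.6 − 49.2)/(49.2 − 26.4) = 33.4/22.8 = 1.4649
CL = 100·r = 146.49 %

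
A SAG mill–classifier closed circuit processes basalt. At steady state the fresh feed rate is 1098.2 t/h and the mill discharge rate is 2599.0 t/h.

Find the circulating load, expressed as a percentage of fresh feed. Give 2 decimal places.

Steady state: M = F + R.
R = M − F = 2599.0 − 1098.2 = 1500.8 t/h
CL = 100·R/F = 100·1500.8/1098.2 = 136.66 %

CL = 136.66 %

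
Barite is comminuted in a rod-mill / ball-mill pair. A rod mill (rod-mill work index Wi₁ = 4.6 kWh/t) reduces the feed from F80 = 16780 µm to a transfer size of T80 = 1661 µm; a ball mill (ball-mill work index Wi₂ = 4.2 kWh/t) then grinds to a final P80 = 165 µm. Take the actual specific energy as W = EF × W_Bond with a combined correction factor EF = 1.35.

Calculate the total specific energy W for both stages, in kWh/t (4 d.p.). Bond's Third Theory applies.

W = 10 Wi (P80^-0.5 − F80^-0.5)
Stage 1 (16780→1661 µm, Wi₁=4.6): W₁ = 10·4.6·(0.024537 − 0.007720) = 0.7736 kWh/t
Stage 2 (1661→165 µm, Wi₂=4.2): W₂ = 10·4.2·(0.077850 − 0.024537) = 2.2392 kWh/t
W = W₁ + W₂ = 0.7736 + 2.2392 = 3.0127 kWh/t
Apply correction: 3.0127 × 1.35 = 4.0672 kWh/t

W = 4.0672 kWh/t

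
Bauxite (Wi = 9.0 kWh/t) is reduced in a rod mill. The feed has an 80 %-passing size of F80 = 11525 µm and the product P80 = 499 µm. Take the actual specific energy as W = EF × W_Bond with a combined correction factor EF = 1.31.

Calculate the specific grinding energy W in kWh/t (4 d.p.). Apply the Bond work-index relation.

Bond:  W = 10 Wi (1/√P − 1/√F)
1/√499 = 0.044766;  1/√11525 = 0.009315
W = 10·9.0·(0.044766 − 0.009315) = 3.1906 kWh/t
Apply correction: 3.1906 × 1.31 = 4.1797 kWh/t

W = 4.1797 kWh/t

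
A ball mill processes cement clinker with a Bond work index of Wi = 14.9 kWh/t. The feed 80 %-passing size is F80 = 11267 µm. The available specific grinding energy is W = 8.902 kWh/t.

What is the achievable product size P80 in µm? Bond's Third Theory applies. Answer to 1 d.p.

P80 = 209.0 µm

Bond:  W = 10 Wi (1/√P − 1/√F)
P80^-0.5 = F80^-0.5 + W/(10 Wi)
  = 8.9020/(10·14.9) + 1/√11267 = 0.059745 + 0.009421 = 0.069166
P80 = (1/0.069166)² = 14.4580² = 209.03 µm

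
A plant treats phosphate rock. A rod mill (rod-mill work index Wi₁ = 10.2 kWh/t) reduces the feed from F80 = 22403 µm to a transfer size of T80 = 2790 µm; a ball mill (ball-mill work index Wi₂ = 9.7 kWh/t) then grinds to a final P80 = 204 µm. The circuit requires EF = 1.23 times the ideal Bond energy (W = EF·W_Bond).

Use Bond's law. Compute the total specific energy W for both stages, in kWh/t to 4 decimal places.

W = 7.6316 kWh/t

W = 10 Wi / √P80 − 10 Wi / √F80
Stage 1 (22403→2790 µm, Wi₁=10.2): W₁ = 10·10.2·(0.018932 − 0.006681) = 1.2496 kWh/t
Stage 2 (2790→204 µm, Wi₂=9.7): W₂ = 10·9.7·(0.070014 − 0.018932) = 4.9549 kWh/t
W = W₁ + W₂ = 1.2496 + 4.9549 = 6.2045 kWh/t
Apply correction: 6.2045 × 1.23 = 7.6316 kWh/t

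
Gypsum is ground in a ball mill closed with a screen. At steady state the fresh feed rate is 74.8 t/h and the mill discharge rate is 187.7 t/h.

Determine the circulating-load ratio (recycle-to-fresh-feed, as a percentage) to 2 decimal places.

CL = 150.94 %

M = F + R at steady state, so:
R = M − F = 187.7 − 74.8 = 112.9 t/h
CL = 100·R/F = 100·112.9/74.8 = 150.94 %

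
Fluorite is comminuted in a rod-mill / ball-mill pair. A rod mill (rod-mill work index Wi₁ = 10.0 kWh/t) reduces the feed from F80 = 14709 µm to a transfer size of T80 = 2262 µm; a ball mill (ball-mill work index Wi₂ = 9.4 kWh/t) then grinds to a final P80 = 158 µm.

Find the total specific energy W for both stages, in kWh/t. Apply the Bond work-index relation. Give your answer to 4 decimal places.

W = 6.7799 kWh/t

Bond:  W = 10 Wi (1/√P − 1/√F)
Stage 1 (14709→2262 µm, Wi₁=10.0): W₁ = 10·10.0·(0.021026 − 0.008245) = 1.2781 kWh/t
Stage 2 (2262→158 µm, Wi₂=9.4): W₂ = 10·9.4·(0.079556 − 0.021026) = 5.5018 kWh/t
W = W₁ + W₂ = 1.2781 + 5.5018 = 6.7799 kWh/t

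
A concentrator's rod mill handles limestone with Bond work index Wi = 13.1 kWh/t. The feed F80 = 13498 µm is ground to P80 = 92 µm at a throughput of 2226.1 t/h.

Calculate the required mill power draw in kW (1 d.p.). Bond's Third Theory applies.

W = 10 Wi (1/√P80 − 1/√F80)  [Bond]
W = 10·13.1·(1/√92 − 1/√13498) = 10·13.1·(0.095650) = 12.5301 kWh/t
P_mill = W·ṁ = 12.5301·2226.1 = 27893.3 kW

P = 27893.3 kW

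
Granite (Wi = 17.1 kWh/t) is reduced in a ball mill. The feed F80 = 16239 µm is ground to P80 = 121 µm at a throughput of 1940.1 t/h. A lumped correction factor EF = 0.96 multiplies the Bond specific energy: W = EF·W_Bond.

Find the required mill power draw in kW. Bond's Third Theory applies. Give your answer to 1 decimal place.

P = 26454.1 kW

W = 10 Wi (1/√P80 − 1/√F80)  [Bond]
W = 10·17.1·(1/√121 − 1/√16239) = 10·17.1·(0.083062) = 14.2036 kWh/t
With EF = 0.96: W = 14.2036·0.96 = 13.6354 kWh/t
P = W·T = 13.6354·1940.1 = 26454.1 kW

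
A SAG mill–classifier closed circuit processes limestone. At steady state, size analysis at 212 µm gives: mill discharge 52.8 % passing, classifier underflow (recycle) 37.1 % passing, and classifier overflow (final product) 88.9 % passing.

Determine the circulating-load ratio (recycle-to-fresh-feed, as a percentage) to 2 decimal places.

CL = 229.94 %

Two-product formula at 212 µm:
(1+r)d = ru + o → r = (o−d)/(d−u)
r = (88.9 − 52.8)/(52.8 − 37.1) = 36.1/15.7 = 2.2994
CL = 100·r = 229.94 %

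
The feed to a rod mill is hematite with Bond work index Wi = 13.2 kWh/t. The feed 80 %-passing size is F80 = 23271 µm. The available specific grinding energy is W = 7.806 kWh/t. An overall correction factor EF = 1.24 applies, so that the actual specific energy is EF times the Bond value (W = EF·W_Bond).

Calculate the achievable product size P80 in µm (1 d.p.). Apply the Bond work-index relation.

P80 = 339.8 µm

W = 10·Wi·(P80^(-½) − F80^(-½))
W_Bond = W / EF = 7.806 / 1.24 = 6.2952 kWh/t
⇒ 1/√P80 = W_Bond/(10 Wi) + 1/√F80
  = 6.2952/(10·13.2) + 1/√23271 = 0.047691 + 0.006555 = 0.054246
P80 = (1/0.054246)² = 18.4346² = 339.83 µm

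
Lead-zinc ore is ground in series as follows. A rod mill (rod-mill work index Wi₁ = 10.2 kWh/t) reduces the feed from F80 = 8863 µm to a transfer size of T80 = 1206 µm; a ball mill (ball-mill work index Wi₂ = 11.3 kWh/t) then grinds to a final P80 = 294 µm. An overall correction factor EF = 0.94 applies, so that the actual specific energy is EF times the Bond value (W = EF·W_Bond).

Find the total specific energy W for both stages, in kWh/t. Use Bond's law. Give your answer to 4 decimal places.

Bond: W = 10·Wi·(1/√P80 − 1/√F80)
Stage 1 (8863→1206 µm, Wi₁=10.2): W₁ = 10·10.2·(0.028796 − 0.010622) = 1.8537 kWh/t
Stage 2 (1206→294 µm, Wi₂=11.3): W₂ = 10·11.3·(0.058321 − 0.028796) = 3.3364 kWh/t
W = W₁ + W₂ = 1.8537 + 3.3364 = 5.1901 kWh/t
W_actual = 0.94 × 5.1901 = 4.8787 kWh/t

W = 4.8787 kWh/t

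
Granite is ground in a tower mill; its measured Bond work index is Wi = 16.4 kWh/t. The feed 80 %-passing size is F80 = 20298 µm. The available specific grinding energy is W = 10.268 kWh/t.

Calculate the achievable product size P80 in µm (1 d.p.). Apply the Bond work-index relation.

W = 10 Wi / √P80 − 10 Wi / √F80
⇒ 1/√P80 = W/(10 Wi) + 1/√F80
  = 10.2680/(10·16.4) + 1/√20298 = 0.062610 + 0.007019 = 0.069629
P80 = (1/0.069629)² = 14.3619² = 206.26 µm

P80 = 206.3 µm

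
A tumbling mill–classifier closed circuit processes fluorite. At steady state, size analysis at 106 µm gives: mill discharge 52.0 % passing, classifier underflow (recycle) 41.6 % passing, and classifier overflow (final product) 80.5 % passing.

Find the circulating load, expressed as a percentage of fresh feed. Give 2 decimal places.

Classifier node, passing 106 µm:
r = (o − d)/(d − u)
r = (80.5 − 52.0)/(52.0 − 41.6) = 28.5/10.4 = 2.7404
CL = 100·r = 274.04 %

CL = 274.04 %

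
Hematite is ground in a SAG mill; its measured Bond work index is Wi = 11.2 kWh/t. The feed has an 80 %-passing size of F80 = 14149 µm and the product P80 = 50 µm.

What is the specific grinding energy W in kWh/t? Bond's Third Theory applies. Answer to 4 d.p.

Bond:  W = 10 Wi (1/√P − 1/√F)
1/√50 = 0.141421;  1/√14149 = 0.008407
W = 10·11.2·(0.141421 − 0.008407) = 14.8976 kWh/t

W = 14.8976 kWh/t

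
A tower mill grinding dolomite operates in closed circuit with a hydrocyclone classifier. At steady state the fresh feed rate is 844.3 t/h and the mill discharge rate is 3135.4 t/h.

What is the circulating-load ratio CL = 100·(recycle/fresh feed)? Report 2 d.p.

CL = 271.36 %

Mill node: discharge = fresh + recycle.
R = M − F = 3135.4 − 844.3 = 2291.1 t/h
CL = 100·R/F = 100·2291.1/844.3 = 271.36 %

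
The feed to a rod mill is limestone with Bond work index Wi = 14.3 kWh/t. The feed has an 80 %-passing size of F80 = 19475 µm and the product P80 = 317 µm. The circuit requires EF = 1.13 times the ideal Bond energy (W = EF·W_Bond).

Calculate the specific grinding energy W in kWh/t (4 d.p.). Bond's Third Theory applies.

W = 7.9179 kWh/t

Bond:  W = 10 Wi (1/√P − 1/√F)
1/√317 = 0.056166;  1/√19475 = 0.007166
W = 10·14.3·(0.056166 − 0.007166) = 7.0070 kWh/t
Corrected W = EF·W_Bond = 1.13·7.0070 = 7.9179 kWh/t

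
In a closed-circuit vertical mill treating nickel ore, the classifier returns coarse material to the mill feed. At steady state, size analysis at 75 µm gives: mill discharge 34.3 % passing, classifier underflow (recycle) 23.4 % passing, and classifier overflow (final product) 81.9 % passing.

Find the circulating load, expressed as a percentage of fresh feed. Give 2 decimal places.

Two-product formula at 75 µm:
r = (o − d)/(d − u)
r = (81.9 − 34.3)/(34.3 − 23.4) = 47.6/10.9 = 4.3670
CL = 100·r = 436.70 %

CL = 436.70 %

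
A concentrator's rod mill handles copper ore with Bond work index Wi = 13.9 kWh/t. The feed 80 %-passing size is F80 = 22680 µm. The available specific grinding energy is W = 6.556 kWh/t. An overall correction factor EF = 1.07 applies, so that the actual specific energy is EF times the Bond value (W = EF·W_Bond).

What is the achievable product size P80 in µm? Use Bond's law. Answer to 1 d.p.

P80 = 388.7 µm

W = 10 Wi (P80^-0.5 − F80^-0.5)
W_Bond = W / EF = 6.556 / 1.07 = 6.1271 kWh/t
⇒ 1/√P80 = W_Bond/(10·Wi) + 1/√F80
  = 6.1271/(10·13.9) + 1/√22680 = 0.044080 + 0.006640 = 0.050720
P80 = (1/0.050720)² = 19.7161² = 388.72 µm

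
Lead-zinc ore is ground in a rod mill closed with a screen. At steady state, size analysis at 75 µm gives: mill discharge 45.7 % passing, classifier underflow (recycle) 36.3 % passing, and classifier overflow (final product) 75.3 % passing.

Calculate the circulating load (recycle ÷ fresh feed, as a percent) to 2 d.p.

Two-product formula at 75 µm:
Fd + Rd = Ru + Fo ⇒ R/F = (o−d)/(d−u)
r = (75.3 − 45.7)/(45.7 − 36.3) = 29.6/9.4 = 3.1489
CL = 100·r = 314.89 %

CL = 314.89 %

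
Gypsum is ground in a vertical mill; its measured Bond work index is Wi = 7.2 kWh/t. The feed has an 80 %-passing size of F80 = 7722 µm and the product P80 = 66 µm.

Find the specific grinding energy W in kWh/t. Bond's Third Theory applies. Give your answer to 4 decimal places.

W = 8.0432 kWh/t

W = 10·Wi·[P80^(−½) − F80^(−½)]
1/√66 = 0.123091;  1/√7722 = 0.011380
W = 10·7.2·(0.123091 − 0.011380) = 8.0432 kWh/t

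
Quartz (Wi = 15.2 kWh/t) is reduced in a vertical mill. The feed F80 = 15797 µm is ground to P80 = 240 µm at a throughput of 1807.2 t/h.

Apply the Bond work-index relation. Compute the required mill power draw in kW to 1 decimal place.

W_Bond = 10·Wi·(1/√P₈₀ − 1/√F₈₀)
W = 10·15.2·(1/√240 − 1/√15797) = 10·15.2·(0.056593) = 8.6022 kWh/t
Power = W × throughput = 8.6022 kWh/t × 1807.2 t/h = 15545.9 kW

P = 15545.9 kW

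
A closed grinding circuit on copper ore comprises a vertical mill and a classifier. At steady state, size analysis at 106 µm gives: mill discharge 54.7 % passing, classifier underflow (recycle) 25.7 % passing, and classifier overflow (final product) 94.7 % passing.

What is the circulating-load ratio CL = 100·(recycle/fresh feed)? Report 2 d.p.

Mass balance on the −106 µm fraction:
d + r·d = r·u + o → r(d−u) = o−d
r = (94.7 − 54.7)/(54.7 − 25.7) = 40.0/29.0 = 1.3793
CL = 100·r = 137.93 %

CL = 137.93 %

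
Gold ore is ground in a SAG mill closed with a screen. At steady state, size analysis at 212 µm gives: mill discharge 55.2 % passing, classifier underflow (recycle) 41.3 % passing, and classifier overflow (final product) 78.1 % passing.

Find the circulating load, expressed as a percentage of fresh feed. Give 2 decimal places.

CL = 164.75 %

Let r = R/F. Size balance at 212 µm:
Fd + Rd = Ru + Fo ⇒ R/F = (o−d)/(d−u)
r = (78.1 − 55.2)/(55.2 − 41.3) = 22.9/13.9 = 1.6475
CL = 100·r = 164.75 %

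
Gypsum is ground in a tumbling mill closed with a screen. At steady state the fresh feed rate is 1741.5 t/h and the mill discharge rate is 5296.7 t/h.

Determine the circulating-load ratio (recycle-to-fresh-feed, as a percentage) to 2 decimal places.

CL = 204.15 %

Discharge = new feed + return, hence
R = M − F = 5296.7 − 1741.5 = 3555.2 t/h
CL = 100·R/F = 100·3555.2/1741.5 = 204.15 %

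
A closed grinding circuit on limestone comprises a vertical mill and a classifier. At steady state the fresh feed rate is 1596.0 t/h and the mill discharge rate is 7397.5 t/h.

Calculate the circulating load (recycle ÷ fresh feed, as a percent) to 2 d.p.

Mill node: discharge = fresh + recycle.
R = M − F = 7397.5 − 1596.0 = 5801.5 t/h
CL = 100·R/F = 100·5801.5/1596.0 = 363.50 %

CL = 363.50 %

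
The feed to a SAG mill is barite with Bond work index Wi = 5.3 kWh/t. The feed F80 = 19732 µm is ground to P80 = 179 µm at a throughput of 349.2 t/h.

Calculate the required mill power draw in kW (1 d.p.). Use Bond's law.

P = 1251.6 kW

Bond:  W = 10 Wi (1/√P − 1/√F)
W = 10·5.3·(1/√179 − 1/√19732) = 10·5.3·(0.067625) = 3.5841 kWh/t
Power = W × throughput = 3.5841 kWh/t × 349.2 t/h = 1251.6 kW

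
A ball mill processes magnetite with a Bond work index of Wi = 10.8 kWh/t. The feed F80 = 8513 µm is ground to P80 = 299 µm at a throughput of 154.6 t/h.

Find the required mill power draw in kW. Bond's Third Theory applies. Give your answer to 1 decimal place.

Bond: W = 10·Wi·(1/√P80 − 1/√F80)
W = 10·10.8·(1/√299 − 1/√8513) = 10·10.8·(0.046993) = 5.0753 kWh/t
P_mill = W·ṁ = 5.0753·154.6 = 784.6 kW

P = 784.6 kW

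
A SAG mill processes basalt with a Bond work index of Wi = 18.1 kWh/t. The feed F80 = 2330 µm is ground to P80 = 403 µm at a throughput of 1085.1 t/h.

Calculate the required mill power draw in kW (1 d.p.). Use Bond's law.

P = 5714.7 kW

W = 10 Wi / √P80 − 10 Wi / √F80
W = 10·18.1·(1/√403 − 1/√2330) = 10·18.1·(0.029097) = 5.2665 kWh/t
Mill draw = 5.2665 × 1085.1 = 5714.7 kW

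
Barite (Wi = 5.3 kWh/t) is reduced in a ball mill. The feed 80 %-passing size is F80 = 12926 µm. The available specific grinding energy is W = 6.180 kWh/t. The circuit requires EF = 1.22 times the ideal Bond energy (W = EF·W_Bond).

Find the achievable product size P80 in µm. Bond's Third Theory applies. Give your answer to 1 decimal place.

P80 = 91.8 µm

Bond: W = 10·Wi·(1/√P80 − 1/√F80)
W_Bond = W / EF = 6.180 / 1.22 = 5.0656 kWh/t
⇒ 1/√P80 = W_Bond/(10 Wi) + 1/√F80
  = 5.0656/(10·5.3) + 1/√12926 = 0.095577 + 0.008796 = 0.104373
P80 = (1/0.104373)² = 9.5811² = 91.80 µm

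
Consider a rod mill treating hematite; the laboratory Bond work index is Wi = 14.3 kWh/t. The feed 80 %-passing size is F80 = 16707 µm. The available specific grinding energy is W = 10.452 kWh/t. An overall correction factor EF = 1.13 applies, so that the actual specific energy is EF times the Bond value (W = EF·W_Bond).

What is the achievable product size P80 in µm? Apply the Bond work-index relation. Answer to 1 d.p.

P80 = 190.7 µm

Bond: W = 10·Wi·(1/√P80 − 1/√F80)
W_Bond = W / EF = 10.452 / 1.13 = 9.2496 kWh/t
1/√P80 = 1/√F80 + W_Bond/(10·Wi)
  = 9.2496/(10·14.3) + 1/√16707 = 0.064682 + 0.007737 = 0.072419
P80 = (1/0.072419)² = 13.8086² = 190.68 µm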